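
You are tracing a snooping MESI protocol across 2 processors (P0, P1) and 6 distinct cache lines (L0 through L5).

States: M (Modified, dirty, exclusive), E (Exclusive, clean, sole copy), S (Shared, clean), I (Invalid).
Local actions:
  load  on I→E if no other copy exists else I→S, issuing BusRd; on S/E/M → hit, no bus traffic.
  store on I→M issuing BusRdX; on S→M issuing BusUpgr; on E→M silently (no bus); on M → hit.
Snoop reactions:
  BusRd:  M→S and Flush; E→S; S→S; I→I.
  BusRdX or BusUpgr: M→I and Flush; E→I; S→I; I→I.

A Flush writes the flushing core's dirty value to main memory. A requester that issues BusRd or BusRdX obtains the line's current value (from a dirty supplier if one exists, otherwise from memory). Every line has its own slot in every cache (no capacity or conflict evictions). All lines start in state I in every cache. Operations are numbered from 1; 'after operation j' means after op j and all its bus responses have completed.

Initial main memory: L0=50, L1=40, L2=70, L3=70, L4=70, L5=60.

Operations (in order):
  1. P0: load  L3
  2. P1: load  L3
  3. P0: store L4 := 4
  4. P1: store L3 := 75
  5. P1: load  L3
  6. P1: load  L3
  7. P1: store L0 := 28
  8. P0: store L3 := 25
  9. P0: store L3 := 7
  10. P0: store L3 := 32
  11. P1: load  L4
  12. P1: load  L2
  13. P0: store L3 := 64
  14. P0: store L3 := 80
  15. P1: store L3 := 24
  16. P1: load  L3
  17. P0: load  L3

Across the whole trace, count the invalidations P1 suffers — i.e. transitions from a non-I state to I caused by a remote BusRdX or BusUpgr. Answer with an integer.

invalidations = 1

[1] P0: load  L3 | P0:E(70), P1:I | bus: BusRd
[2] P1: load  L3 | P0:S(70), P1:S(70) | bus: BusRd
[3] P0: store L4 := 4 | P0:M(4), P1:I | bus: BusRdX
[4] P1: store L3 := 75 | P0:I, P1:M(75) | bus: BusUpgr
[5] P1: load  L3 | P0:I, P1:M(75) | bus: none
[6] P1: load  L3 | P0:I, P1:M(75) | bus: none
[7] P1: store L0 := 28 | P0:I, P1:M(28) | bus: BusRdX
[8] P0: store L3 := 25 | P0:M(25), P1:I | bus: BusRdX,Flush
[9] P0: store L3 := 7 | P0:M(7), P1:I | bus: none
[10] P0: store L3 := 32 | P0:M(32), P1:I | bus: none
[11] P1: load  L4 | P0:S(4), P1:S(4) | bus: BusRd,Flush
[12] P1: load  L2 | P0:I, P1:E(70) | bus: BusRd
[13] P0: store L3 := 64 | P0:M(64), P1:I | bus: none
[14] P0: store L3 := 80 | P0:M(80), P1:I | bus: none
[15] P1: store L3 := 24 | P0:I, P1:M(24) | bus: BusRdX,Flush
[16] P1: load  L3 | P0:I, P1:M(24) | bus: none
[17] P0: load  L3 | P0:S(24), P1:S(24) | bus: BusRd,Flush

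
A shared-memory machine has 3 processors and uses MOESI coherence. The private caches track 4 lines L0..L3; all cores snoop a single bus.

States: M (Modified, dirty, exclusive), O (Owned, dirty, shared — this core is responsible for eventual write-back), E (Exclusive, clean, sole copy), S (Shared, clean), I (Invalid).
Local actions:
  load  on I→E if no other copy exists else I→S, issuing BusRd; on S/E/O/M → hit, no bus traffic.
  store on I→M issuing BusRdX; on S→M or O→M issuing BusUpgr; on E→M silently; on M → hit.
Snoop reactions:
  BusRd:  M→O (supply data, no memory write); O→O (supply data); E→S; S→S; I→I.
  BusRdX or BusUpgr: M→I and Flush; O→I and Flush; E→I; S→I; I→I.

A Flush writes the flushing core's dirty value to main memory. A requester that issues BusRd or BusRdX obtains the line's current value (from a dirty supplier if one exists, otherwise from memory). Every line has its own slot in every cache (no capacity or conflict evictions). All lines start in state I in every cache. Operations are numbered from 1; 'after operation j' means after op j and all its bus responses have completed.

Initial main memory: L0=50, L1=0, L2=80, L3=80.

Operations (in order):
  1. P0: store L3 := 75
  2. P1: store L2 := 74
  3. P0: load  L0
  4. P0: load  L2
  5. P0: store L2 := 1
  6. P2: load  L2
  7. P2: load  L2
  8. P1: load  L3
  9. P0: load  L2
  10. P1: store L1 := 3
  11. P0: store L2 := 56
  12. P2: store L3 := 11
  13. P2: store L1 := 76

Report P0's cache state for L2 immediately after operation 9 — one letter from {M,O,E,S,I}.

  op1 P0: store L3 := 75 → M/I/I on L3; bus BusRdX; mem=80
  op2 P1: store L2 := 74 → I/M/I on L2; bus BusRdX; mem=80
  op3 P0: load  L0 → E/I/I on L0; bus BusRd; mem=50
  op4 P0: load  L2 → S/O/I on L2; bus BusRd; mem=80
  op5 P0: store L2 := 1 → M/I/I on L2; bus BusUpgr Flush; mem=74
  op6 P2: load  L2 → O/I/S on L2; bus BusRd; mem=74
  op7 P2: load  L2 → O/I/S on L2; bus (none); mem=74
  op8 P1: load  L3 → O/S/I on L3; bus BusRd; mem=80
  op9 P0: load  L2 → O/I/S on L2; bus (none); mem=74
  op10 P1: store L1 := 3 → I/M/I on L1; bus BusRdX; mem=0
  op11 P0: store L2 := 56 → M/I/I on L2; bus BusUpgr; mem=74
  op12 P2: store L3 := 11 → I/I/M on L3; bus BusRdX Flush; mem=75
  op13 P2: store L1 := 76 → I/I/M on L1; bus BusRdX Flush; mem=3

state = O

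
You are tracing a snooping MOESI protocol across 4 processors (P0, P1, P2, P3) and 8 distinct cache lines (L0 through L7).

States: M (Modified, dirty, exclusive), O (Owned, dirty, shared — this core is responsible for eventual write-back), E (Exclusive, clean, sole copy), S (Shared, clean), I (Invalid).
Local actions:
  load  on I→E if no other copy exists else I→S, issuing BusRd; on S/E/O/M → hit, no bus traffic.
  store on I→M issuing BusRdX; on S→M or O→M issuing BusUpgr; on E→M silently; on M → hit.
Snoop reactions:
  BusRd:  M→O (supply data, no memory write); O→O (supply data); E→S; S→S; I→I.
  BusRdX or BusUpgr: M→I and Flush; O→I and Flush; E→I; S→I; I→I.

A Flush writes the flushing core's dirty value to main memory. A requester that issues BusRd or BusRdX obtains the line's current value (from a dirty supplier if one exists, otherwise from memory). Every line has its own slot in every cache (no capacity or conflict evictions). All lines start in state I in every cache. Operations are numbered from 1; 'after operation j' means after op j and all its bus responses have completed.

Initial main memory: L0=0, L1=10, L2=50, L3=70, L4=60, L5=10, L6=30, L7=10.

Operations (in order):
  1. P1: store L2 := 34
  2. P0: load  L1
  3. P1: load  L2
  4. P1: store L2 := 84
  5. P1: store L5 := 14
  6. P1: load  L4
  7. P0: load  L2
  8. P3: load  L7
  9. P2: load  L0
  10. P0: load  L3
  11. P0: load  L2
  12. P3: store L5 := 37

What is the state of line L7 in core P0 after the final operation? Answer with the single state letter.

state = I

  op1 P1: store L2 := 34 → I/M/I/I on L2; bus BusRdX; mem=50
  op2 P0: load  L1 → E/I/I/I on L1; bus BusRd; mem=10
  op3 P1: load  L2 → I/M/I/I on L2; bus (none); mem=50
  op4 P1: store L2 := 84 → I/M/I/I on L2; bus (none); mem=50
  op5 P1: store L5 := 14 → I/M/I/I on L5; bus BusRdX; mem=10
  op6 P1: load  L4 → I/E/I/I on L4; bus BusRd; mem=60
  op7 P0: load  L2 → S/O/I/I on L2; bus BusRd; mem=50
  op8 P3: load  L7 → I/I/I/E on L7; bus BusRd; mem=10
  op9 P2: load  L0 → I/I/E/I on L0; bus BusRd; mem=0
  op10 P0: load  L3 → E/I/I/I on L3; bus BusRd; mem=70
  op11 P0: load  L2 → S/O/I/I on L2; bus (none); mem=50
  op12 P3: store L5 := 37 → I/I/I/M on L5; bus BusRdX Flush; mem=14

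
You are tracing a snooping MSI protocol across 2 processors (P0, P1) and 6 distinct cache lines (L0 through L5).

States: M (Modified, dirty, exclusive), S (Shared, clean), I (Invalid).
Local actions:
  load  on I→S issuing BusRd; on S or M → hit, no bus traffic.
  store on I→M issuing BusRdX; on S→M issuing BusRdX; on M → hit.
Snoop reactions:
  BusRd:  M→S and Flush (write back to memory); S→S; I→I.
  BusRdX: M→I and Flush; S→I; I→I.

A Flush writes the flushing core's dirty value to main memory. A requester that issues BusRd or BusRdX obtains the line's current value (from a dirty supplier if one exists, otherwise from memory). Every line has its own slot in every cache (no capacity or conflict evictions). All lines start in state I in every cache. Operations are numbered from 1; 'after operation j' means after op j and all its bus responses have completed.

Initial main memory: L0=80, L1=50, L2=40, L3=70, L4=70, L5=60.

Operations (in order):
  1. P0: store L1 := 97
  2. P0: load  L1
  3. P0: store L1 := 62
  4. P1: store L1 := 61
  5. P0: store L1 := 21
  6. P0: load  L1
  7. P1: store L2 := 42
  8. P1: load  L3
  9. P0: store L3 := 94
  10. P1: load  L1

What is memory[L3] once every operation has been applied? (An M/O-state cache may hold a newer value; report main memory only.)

1. P0: store L1 := 97  bus=[BusRdX]  L1: P0=M P1=I  mem[L1]=50
2. P0: load  L1  bus=[-]  L1: P0=M P1=I  mem[L1]=50
3. P0: store L1 := 62  bus=[-]  L1: P0=M P1=I  mem[L1]=50
4. P1: store L1 := 61  bus=[BusRdX,Flush]  L1: P0=I P1=M  mem[L1]=62
5. P0: store L1 := 21  bus=[BusRdX,Flush]  L1: P0=M P1=I  mem[L1]=61
6. P0: load  L1  bus=[-]  L1: P0=M P1=I  mem[L1]=61
7. P1: store L2 := 42  bus=[BusRdX]  L2: P0=I P1=M  mem[L2]=40
8. P1: load  L3  bus=[BusRd]  L3: P0=I P1=S  mem[L3]=70
9. P0: store L3 := 94  bus=[BusRdX]  L3: P0=M P1=I  mem[L3]=70
10. P1: load  L1  bus=[BusRd,Flush]  L1: P0=S P1=S  mem[L1]=21

memory[L3] = 70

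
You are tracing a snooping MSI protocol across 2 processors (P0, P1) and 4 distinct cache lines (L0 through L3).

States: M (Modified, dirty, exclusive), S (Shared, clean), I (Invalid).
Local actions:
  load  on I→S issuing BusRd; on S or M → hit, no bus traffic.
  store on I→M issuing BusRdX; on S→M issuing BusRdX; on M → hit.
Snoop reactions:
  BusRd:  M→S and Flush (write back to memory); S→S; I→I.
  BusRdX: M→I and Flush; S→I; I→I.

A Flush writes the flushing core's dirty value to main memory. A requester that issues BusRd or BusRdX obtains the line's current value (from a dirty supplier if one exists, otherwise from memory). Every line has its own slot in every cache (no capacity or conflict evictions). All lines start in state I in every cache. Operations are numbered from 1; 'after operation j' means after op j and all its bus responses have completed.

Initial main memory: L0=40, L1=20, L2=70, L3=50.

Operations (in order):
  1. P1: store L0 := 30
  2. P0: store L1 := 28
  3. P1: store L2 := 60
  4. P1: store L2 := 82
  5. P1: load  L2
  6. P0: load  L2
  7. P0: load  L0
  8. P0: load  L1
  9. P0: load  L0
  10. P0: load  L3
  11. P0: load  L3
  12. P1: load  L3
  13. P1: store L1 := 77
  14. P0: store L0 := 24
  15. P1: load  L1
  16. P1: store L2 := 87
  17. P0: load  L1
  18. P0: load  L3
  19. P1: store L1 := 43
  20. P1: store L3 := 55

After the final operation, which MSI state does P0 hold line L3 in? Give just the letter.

state = I

  op1 P1: store L0 := 30 → I/M on L0; bus BusRdX; mem=40
  op2 P0: store L1 := 28 → M/I on L1; bus BusRdX; mem=20
  op3 P1: store L2 := 60 → I/M on L2; bus BusRdX; mem=70
  op4 P1: store L2 := 82 → I/M on L2; bus (none); mem=70
  op5 P1: load  L2 → I/M on L2; bus (none); mem=70
  op6 P0: load  L2 → S/S on L2; bus BusRd Flush; mem=82
  op7 P0: load  L0 → S/S on L0; bus BusRd Flush; mem=30
  op8 P0: load  L1 → M/I on L1; bus (none); mem=20
  op9 P0: load  L0 → S/S on L0; bus (none); mem=30
  op10 P0: load  L3 → S/I on L3; bus BusRd; mem=50
  op11 P0: load  L3 → S/I on L3; bus (none); mem=50
  op12 P1: load  L3 → S/S on L3; bus BusRd; mem=50
  op13 P1: store L1 := 77 → I/M on L1; bus BusRdX Flush; mem=28
  op14 P0: store L0 := 24 → M/I on L0; bus BusRdX; mem=30
  op15 P1: load  L1 → I/M on L1; bus (none); mem=28
  op16 P1: store L2 := 87 → I/M on L2; bus BusRdX; mem=82
  op17 P0: load  L1 → S/S on L1; bus BusRd Flush; mem=77
  op18 P0: load  L3 → S/S on L3; bus (none); mem=50
  op19 P1: store L1 := 43 → I/M on L1; bus BusRdX; mem=77
  op20 P1: store L3 := 55 → I/M on L3; bus BusRdX; mem=50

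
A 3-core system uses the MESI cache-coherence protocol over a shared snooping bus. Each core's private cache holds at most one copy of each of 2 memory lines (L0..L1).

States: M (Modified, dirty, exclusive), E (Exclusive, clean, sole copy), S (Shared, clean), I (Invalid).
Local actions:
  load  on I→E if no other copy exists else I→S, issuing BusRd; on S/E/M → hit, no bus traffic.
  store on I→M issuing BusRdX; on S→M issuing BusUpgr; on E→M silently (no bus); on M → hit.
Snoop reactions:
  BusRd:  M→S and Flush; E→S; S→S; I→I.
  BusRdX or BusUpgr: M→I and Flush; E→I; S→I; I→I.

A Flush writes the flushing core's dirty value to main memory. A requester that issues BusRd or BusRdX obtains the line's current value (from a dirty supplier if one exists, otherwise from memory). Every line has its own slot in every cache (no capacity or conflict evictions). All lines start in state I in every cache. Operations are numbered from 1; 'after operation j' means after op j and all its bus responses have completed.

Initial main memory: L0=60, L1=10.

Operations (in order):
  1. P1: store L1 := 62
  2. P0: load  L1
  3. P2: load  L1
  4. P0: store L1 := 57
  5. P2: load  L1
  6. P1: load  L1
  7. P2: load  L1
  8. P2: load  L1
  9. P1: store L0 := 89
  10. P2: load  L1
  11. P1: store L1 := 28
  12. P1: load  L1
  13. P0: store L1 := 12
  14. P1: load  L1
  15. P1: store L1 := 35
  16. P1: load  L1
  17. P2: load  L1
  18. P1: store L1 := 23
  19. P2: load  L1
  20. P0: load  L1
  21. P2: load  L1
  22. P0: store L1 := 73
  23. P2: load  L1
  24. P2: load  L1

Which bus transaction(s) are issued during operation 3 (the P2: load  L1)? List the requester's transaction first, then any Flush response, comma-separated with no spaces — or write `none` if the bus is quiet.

  op1 P1: store L1 := 62 → I/M/I on L1; bus BusRdX; mem=10
  op2 P0: load  L1 → S/S/I on L1; bus BusRd Flush; mem=62
  op3 P2: load  L1 → S/S/S on L1; bus BusRd; mem=62
  op4 P0: store L1 := 57 → M/I/I on L1; bus BusUpgr; mem=62
  op5 P2: load  L1 → S/I/S on L1; bus BusRd Flush; mem=57
  op6 P1: load  L1 → S/S/S on L1; bus BusRd; mem=57
  op7 P2: load  L1 → S/S/S on L1; bus (none); mem=57
  op8 P2: load  L1 → S/S/S on L1; bus (none); mem=57
  op9 P1: store L0 := 89 → I/M/I on L0; bus BusRdX; mem=60
  op10 P2: load  L1 → S/S/S on L1; bus (none); mem=57
  op11 P1: store L1 := 28 → I/M/I on L1; bus BusUpgr; mem=57
  op12 P1: load  L1 → I/M/I on L1; bus (none); mem=57
  op13 P0: store L1 := 12 → M/I/I on L1; bus BusRdX Flush; mem=28
  op14 P1: load  L1 → S/S/I on L1; bus BusRd Flush; mem=12
  op15 P1: store L1 := 35 → I/M/I on L1; bus BusUpgr; mem=12
  op16 P1: load  L1 → I/M/I on L1; bus (none); mem=12
  op17 P2: load  L1 → I/S/S on L1; bus BusRd Flush; mem=35
  op18 P1: store L1 := 23 → I/M/I on L1; bus BusUpgr; mem=35
  op19 P2: load  L1 → I/S/S on L1; bus BusRd Flush; mem=23
  op20 P0: load  L1 → S/S/S on L1; bus BusRd; mem=23
  op21 P2: load  L1 → S/S/S on L1; bus (none); mem=23
  op22 P0: store L1 := 73 → M/I/I on L1; bus BusUpgr; mem=23
  op23 P2: load  L1 → S/I/S on L1; bus BusRd Flush; mem=73
  op24 P2: load  L1 → S/I/S on L1; bus (none); mem=73

bus = BusRd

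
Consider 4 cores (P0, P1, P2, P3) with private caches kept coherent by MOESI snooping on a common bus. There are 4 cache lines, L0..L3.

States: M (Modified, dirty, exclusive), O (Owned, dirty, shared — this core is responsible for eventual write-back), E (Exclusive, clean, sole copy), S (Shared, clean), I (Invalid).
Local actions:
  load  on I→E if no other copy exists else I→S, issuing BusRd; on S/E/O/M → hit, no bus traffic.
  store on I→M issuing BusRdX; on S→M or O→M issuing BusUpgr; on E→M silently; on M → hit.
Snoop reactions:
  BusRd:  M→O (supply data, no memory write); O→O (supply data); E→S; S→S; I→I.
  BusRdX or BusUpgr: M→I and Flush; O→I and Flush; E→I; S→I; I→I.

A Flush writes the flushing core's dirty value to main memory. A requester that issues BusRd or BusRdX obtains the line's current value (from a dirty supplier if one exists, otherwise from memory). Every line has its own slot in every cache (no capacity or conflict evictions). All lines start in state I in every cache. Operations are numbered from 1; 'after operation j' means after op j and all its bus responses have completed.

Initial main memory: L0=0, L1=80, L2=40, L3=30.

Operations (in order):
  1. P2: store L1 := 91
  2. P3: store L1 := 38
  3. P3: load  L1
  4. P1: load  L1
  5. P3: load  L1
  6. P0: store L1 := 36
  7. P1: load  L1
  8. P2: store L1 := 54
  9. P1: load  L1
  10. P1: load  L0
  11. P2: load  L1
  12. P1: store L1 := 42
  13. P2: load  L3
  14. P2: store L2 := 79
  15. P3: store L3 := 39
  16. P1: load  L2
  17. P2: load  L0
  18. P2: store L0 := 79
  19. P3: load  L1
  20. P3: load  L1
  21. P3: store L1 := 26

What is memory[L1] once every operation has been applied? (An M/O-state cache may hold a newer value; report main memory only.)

memory[L1] = 42

step 1: P2: store L1 := 91  ⟶  IIMI  (L1)  txn=BusRdX  M[L1]=80
step 2: P3: store L1 := 38  ⟶  IIIM  (L1)  txn=BusRdX+Flush  M[L1]=91
step 3: P3: load  L1  ⟶  IIIM  (L1)  txn=∅  M[L1]=91
step 4: P1: load  L1  ⟶  ISIO  (L1)  txn=BusRd  M[L1]=91
step 5: P3: load  L1  ⟶  ISIO  (L1)  txn=∅  M[L1]=91
step 6: P0: store L1 := 36  ⟶  MIII  (L1)  txn=BusRdX+Flush  M[L1]=38
step 7: P1: load  L1  ⟶  OSII  (L1)  txn=BusRd  M[L1]=38
step 8: P2: store L1 := 54  ⟶  IIMI  (L1)  txn=BusRdX+Flush  M[L1]=36
step 9: P1: load  L1  ⟶  ISOI  (L1)  txn=BusRd  M[L1]=36
step 10: P1: load  L0  ⟶  IEII  (L0)  txn=BusRd  M[L0]=0
step 11: P2: load  L1  ⟶  ISOI  (L1)  txn=∅  M[L1]=36
step 12: P1: store L1 := 42  ⟶  IMII  (L1)  txn=BusUpgr+Flush  M[L1]=54
step 13: P2: load  L3  ⟶  IIEI  (L3)  txn=BusRd  M[L3]=30
step 14: P2: store L2 := 79  ⟶  IIMI  (L2)  txn=BusRdX  M[L2]=40
step 15: P3: store L3 := 39  ⟶  IIIM  (L3)  txn=BusRdX  M[L3]=30
step 16: P1: load  L2  ⟶  ISOI  (L2)  txn=BusRd  M[L2]=40
step 17: P2: load  L0  ⟶  ISSI  (L0)  txn=BusRd  M[L0]=0
step 18: P2: store L0 := 79  ⟶  IIMI  (L0)  txn=BusUpgr  M[L0]=0
step 19: P3: load  L1  ⟶  IOIS  (L1)  txn=BusRd  M[L1]=54
step 20: P3: load  L1  ⟶  IOIS  (L1)  txn=∅  M[L1]=54
step 21: P3: store L1 := 26  ⟶  IIIM  (L1)  txn=BusUpgr+Flush  M[L1]=42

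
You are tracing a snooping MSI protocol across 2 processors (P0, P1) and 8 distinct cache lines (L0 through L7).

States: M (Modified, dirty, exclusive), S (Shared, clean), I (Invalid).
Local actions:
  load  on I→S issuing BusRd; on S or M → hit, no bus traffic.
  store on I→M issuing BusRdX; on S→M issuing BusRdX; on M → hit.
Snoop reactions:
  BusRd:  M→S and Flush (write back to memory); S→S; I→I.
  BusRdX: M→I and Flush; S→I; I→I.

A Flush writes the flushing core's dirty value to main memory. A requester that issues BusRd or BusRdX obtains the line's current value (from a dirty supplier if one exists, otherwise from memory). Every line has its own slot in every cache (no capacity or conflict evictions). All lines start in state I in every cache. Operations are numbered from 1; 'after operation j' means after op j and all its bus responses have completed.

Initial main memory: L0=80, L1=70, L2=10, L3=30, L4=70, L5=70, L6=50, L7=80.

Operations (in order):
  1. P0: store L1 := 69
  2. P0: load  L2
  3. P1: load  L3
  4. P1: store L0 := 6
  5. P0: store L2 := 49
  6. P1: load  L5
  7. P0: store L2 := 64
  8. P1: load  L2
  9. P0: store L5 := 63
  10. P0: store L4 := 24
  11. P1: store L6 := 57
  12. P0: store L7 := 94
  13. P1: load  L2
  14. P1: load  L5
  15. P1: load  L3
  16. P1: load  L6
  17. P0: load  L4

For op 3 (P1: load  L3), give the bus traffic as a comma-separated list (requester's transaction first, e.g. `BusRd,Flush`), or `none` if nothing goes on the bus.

step 1: P0: store L1 := 69  ⟶  MI  (L1)  txn=BusRdX  M[L1]=70
step 2: P0: load  L2  ⟶  SI  (L2)  txn=BusRd  M[L2]=10
step 3: P1: load  L3  ⟶  IS  (L3)  txn=BusRd  M[L3]=30
step 4: P1: store L0 := 6  ⟶  IM  (L0)  txn=BusRdX  M[L0]=80
step 5: P0: store L2 := 49  ⟶  MI  (L2)  txn=BusRdX  M[L2]=10
step 6: P1: load  L5  ⟶  IS  (L5)  txn=BusRd  M[L5]=70
step 7: P0: store L2 := 64  ⟶  MI  (L2)  txn=∅  M[L2]=10
step 8: P1: load  L2  ⟶  SS  (L2)  txn=BusRd+Flush  M[L2]=64
step 9: P0: store L5 := 63  ⟶  MI  (L5)  txn=BusRdX  M[L5]=70
step 10: P0: store L4 := 24  ⟶  MI  (L4)  txn=BusRdX  M[L4]=70
step 11: P1: store L6 := 57  ⟶  IM  (L6)  txn=BusRdX  M[L6]=50
step 12: P0: store L7 := 94  ⟶  MI  (L7)  txn=BusRdX  M[L7]=80
step 13: P1: load  L2  ⟶  SS  (L2)  txn=∅  M[L2]=64
step 14: P1: load  L5  ⟶  SS  (L5)  txn=BusRd+Flush  M[L5]=63
step 15: P1: load  L3  ⟶  IS  (L3)  txn=∅  M[L3]=30
step 16: P1: load  L6  ⟶  IM  (L6)  txn=∅  M[L6]=50
step 17: P0: load  L4  ⟶  MI  (L4)  txn=∅  M[L4]=70

bus = BusRd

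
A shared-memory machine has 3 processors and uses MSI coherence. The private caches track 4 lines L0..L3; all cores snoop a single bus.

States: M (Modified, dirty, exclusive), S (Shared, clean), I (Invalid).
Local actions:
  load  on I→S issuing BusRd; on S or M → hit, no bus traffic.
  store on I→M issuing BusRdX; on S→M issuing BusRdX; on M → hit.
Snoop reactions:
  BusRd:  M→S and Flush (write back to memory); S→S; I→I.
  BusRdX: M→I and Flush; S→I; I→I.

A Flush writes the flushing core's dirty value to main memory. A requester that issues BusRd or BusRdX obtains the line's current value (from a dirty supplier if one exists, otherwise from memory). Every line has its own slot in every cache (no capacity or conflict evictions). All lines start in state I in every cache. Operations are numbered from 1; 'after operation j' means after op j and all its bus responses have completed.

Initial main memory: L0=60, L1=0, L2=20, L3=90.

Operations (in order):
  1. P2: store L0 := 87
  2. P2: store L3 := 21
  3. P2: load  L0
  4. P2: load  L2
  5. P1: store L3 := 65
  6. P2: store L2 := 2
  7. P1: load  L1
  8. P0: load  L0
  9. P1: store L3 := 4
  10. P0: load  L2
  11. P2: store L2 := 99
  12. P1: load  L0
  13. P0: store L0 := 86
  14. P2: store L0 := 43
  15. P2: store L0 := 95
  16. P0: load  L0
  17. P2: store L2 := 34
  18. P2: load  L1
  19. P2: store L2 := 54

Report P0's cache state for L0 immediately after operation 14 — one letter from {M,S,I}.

state = I

step 1: P2: store L0 := 87  ⟶  IIM  (L0)  txn=BusRdX  M[L0]=60
step 2: P2: store L3 := 21  ⟶  IIM  (L3)  txn=BusRdX  M[L3]=90
step 3: P2: load  L0  ⟶  IIM  (L0)  txn=∅  M[L0]=60
step 4: P2: load  L2  ⟶  IIS  (L2)  txn=BusRd  M[L2]=20
step 5: P1: store L3 := 65  ⟶  IMI  (L3)  txn=BusRdX+Flush  M[L3]=21
step 6: P2: store L2 := 2  ⟶  IIM  (L2)  txn=BusRdX  M[L2]=20
step 7: P1: load  L1  ⟶  ISI  (L1)  txn=BusRd  M[L1]=0
step 8: P0: load  L0  ⟶  SIS  (L0)  txn=BusRd+Flush  M[L0]=87
step 9: P1: store L3 := 4  ⟶  IMI  (L3)  txn=∅  M[L3]=21
step 10: P0: load  L2  ⟶  SIS  (L2)  txn=BusRd+Flush  M[L2]=2
step 11: P2: store L2 := 99  ⟶  IIM  (L2)  txn=BusRdX  M[L2]=2
step 12: P1: load  L0  ⟶  SSS  (L0)  txn=BusRd  M[L0]=87
step 13: P0: store L0 := 86  ⟶  MII  (L0)  txn=BusRdX  M[L0]=87
step 14: P2: store L0 := 43  ⟶  IIM  (L0)  txn=BusRdX+Flush  M[L0]=86
step 15: P2: store L0 := 95  ⟶  IIM  (L0)  txn=∅  M[L0]=86
step 16: P0: load  L0  ⟶  SIS  (L0)  txn=BusRd+Flush  M[L0]=95
step 17: P2: store L2 := 34  ⟶  IIM  (L2)  txn=∅  M[L2]=2
step 18: P2: load  L1  ⟶  ISS  (L1)  txn=BusRd  M[L1]=0
step 19: P2: store L2 := 54  ⟶  IIM  (L2)  txn=∅  M[L2]=2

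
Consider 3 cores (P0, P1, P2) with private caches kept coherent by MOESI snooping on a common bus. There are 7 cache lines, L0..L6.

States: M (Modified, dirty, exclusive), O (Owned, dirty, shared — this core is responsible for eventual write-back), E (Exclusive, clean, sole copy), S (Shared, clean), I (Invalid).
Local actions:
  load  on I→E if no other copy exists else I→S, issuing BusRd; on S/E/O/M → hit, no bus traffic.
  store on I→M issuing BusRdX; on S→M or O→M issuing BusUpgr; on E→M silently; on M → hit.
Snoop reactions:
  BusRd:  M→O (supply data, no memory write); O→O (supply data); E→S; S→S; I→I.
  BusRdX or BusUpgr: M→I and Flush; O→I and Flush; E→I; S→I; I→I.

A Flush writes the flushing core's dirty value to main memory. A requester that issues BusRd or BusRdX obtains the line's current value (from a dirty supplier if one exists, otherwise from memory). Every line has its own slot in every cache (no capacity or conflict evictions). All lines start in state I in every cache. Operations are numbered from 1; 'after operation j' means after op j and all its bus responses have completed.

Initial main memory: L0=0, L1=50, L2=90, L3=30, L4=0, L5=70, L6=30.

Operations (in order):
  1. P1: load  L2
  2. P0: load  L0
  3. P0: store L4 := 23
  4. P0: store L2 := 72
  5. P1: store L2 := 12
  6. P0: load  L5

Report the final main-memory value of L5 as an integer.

memory[L5] = 70

step 1: P1: load  L2  ⟶  IEI  (L2)  txn=BusRd  M[L2]=90
step 2: P0: load  L0  ⟶  EII  (L0)  txn=BusRd  M[L0]=0
step 3: P0: store L4 := 23  ⟶  MII  (L4)  txn=BusRdX  M[L4]=0
step 4: P0: store L2 := 72  ⟶  MII  (L2)  txn=BusRdX  M[L2]=90
step 5: P1: store L2 := 12  ⟶  IMI  (L2)  txn=BusRdX+Flush  M[L2]=72
step 6: P0: load  L5  ⟶  EII  (L5)  txn=BusRd  M[L5]=70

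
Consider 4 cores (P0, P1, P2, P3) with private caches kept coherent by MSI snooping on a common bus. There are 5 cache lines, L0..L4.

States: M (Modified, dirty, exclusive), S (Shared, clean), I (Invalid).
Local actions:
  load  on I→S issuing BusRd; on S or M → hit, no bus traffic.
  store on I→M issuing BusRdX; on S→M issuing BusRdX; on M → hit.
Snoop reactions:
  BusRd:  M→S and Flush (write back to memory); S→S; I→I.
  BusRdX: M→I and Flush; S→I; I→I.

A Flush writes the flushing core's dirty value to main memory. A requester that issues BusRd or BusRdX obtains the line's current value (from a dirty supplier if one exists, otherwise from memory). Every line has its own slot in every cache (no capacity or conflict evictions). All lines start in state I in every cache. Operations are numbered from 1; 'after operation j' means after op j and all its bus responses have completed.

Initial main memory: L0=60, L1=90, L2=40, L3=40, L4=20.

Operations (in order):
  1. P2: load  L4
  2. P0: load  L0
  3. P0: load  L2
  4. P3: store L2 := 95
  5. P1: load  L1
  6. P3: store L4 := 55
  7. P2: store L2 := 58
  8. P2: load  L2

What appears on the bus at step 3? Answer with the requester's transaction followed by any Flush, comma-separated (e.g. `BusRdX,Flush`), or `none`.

[1] P2: load  L4 | P0:I, P1:I, P2:S(20), P3:I | bus: BusRd
[2] P0: load  L0 | P0:S(60), P1:I, P2:I, P3:I | bus: BusRd
[3] P0: load  L2 | P0:S(40), P1:I, P2:I, P3:I | bus: BusRd
[4] P3: store L2 := 95 | P0:I, P1:I, P2:I, P3:M(95) | bus: BusRdX
[5] P1: load  L1 | P0:I, P1:S(90), P2:I, P3:I | bus: BusRd
[6] P3: store L4 := 55 | P0:I, P1:I, P2:I, P3:M(55) | bus: BusRdX
[7] P2: store L2 := 58 | P0:I, P1:I, P2:M(58), P3:I | bus: BusRdX,Flush
[8] P2: load  L2 | P0:I, P1:I, P2:M(58), P3:I | bus: none

bus = BusRd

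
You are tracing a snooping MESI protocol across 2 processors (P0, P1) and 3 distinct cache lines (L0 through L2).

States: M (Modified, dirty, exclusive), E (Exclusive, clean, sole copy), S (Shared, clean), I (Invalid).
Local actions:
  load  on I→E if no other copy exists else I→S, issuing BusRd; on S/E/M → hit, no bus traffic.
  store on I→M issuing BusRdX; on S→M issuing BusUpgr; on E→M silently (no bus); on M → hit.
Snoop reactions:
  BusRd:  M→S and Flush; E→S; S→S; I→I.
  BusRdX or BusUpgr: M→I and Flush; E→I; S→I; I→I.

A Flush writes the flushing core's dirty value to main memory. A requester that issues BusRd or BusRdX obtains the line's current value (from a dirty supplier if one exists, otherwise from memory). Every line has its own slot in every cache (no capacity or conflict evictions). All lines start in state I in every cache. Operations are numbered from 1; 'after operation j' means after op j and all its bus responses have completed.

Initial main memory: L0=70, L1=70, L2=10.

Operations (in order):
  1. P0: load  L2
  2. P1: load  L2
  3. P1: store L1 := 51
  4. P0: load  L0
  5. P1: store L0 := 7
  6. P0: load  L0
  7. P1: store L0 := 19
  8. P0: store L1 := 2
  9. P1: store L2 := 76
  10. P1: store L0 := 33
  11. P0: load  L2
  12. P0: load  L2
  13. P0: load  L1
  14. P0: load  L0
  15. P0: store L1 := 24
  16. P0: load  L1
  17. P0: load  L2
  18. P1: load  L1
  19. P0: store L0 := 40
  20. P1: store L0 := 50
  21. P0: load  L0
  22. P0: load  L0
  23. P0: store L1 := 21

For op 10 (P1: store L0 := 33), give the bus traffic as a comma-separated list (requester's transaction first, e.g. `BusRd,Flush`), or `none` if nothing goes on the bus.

bus = none

1. P0: load  L2  bus=[BusRd]  L2: P0=E P1=I  mem[L2]=10
2. P1: load  L2  bus=[BusRd]  L2: P0=S P1=S  mem[L2]=10
3. P1: store L1 := 51  bus=[BusRdX]  L1: P0=I P1=M  mem[L1]=70
4. P0: load  L0  bus=[BusRd]  L0: P0=E P1=I  mem[L0]=70
5. P1: store L0 := 7  bus=[BusRdX]  L0: P0=I P1=M  mem[L0]=70
6. P0: load  L0  bus=[BusRd,Flush]  L0: P0=S P1=S  mem[L0]=7
7. P1: store L0 := 19  bus=[BusUpgr]  L0: P0=I P1=M  mem[L0]=7
8. P0: store L1 := 2  bus=[BusRdX,Flush]  L1: P0=M P1=I  mem[L1]=51
9. P1: store L2 := 76  bus=[BusUpgr]  L2: P0=I P1=M  mem[L2]=10
10. P1: store L0 := 33  bus=[-]  L0: P0=I P1=M  mem[L0]=7
11. P0: load  L2  bus=[BusRd,Flush]  L2: P0=S P1=S  mem[L2]=76
12. P0: load  L2  bus=[-]  L2: P0=S P1=S  mem[L2]=76
13. P0: load  L1  bus=[-]  L1: P0=M P1=I  mem[L1]=51
14. P0: load  L0  bus=[BusRd,Flush]  L0: P0=S P1=S  mem[L0]=33
15. P0: store L1 := 24  bus=[-]  L1: P0=M P1=I  mem[L1]=51
16. P0: load  L1  bus=[-]  L1: P0=M P1=I  mem[L1]=51
17. P0: load  L2  bus=[-]  L2: P0=S P1=S  mem[L2]=76
18. P1: load  L1  bus=[BusRd,Flush]  L1: P0=S P1=S  mem[L1]=24
19. P0: store L0 := 40  bus=[BusUpgr]  L0: P0=M P1=I  mem[L0]=33
20. P1: store L0 := 50  bus=[BusRdX,Flush]  L0: P0=I P1=M  mem[L0]=40
21. P0: load  L0  bus=[BusRd,Flush]  L0: P0=S P1=S  mem[L0]=50
22. P0: load  L0  bus=[-]  L0: P0=S P1=S  mem[L0]=50
23. P0: store L1 := 21  bus=[BusUpgr]  L1: P0=M P1=I  mem[L1]=24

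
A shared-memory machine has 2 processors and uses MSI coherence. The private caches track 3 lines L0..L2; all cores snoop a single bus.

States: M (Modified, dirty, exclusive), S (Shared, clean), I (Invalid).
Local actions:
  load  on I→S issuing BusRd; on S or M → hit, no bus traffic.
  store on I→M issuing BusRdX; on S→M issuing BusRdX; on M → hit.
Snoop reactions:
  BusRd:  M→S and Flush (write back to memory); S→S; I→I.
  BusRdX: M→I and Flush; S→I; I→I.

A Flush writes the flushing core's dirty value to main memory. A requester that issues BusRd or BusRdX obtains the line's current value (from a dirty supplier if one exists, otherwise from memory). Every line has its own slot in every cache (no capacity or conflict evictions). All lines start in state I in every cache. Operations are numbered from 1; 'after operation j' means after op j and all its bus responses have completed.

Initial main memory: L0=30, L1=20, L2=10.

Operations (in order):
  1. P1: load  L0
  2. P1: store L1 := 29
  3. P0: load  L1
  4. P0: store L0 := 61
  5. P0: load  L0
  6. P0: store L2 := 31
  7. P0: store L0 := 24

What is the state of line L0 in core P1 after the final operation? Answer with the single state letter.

  op1 P1: load  L0 → I/S on L0; bus BusRd; mem=30
  op2 P1: store L1 := 29 → I/M on L1; bus BusRdX; mem=20
  op3 P0: load  L1 → S/S on L1; bus BusRd Flush; mem=29
  op4 P0: store L0 := 61 → M/I on L0; bus BusRdX; mem=30
  op5 P0: load  L0 → M/I on L0; bus (none); mem=30
  op6 P0: store L2 := 31 → M/I on L2; bus BusRdX; mem=10
  op7 P0: store L0 := 24 → M/I on L0; bus (none); mem=30

state = I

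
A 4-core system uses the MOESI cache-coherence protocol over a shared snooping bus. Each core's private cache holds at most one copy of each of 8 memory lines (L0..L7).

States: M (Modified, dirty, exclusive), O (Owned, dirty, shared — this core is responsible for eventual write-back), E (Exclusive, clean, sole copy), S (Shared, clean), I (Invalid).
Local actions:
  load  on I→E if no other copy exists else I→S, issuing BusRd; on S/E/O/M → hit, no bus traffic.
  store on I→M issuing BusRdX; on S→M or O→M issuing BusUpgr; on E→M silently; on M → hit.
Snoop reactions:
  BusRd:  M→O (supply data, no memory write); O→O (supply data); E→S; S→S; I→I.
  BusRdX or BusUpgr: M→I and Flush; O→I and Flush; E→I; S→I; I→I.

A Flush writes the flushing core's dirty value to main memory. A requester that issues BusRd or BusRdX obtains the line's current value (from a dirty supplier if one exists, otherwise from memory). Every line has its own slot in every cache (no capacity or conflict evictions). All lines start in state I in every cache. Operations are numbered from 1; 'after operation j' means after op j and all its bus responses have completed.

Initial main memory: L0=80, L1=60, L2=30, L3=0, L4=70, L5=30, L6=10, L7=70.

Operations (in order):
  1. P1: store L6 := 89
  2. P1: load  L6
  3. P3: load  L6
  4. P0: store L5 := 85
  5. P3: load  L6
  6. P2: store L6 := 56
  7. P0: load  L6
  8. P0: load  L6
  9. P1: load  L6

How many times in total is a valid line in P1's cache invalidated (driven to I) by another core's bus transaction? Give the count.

1. P1: store L6 := 89  bus=[BusRdX]  L6: P0=I P1=M P2=I P3=I  mem[L6]=10
2. P1: load  L6  bus=[-]  L6: P0=I P1=M P2=I P3=I  mem[L6]=10
3. P3: load  L6  bus=[BusRd]  L6: P0=I P1=O P2=I P3=S  mem[L6]=10
4. P0: store L5 := 85  bus=[BusRdX]  L5: P0=M P1=I P2=I P3=I  mem[L5]=30
5. P3: load  L6  bus=[-]  L6: P0=I P1=O P2=I P3=S  mem[L6]=10
6. P2: store L6 := 56  bus=[BusRdX,Flush]  L6: P0=I P1=I P2=M P3=I  mem[L6]=89
7. P0: load  L6  bus=[BusRd]  L6: P0=S P1=I P2=O P3=I  mem[L6]=89
8. P0: load  L6  bus=[-]  L6: P0=S P1=I P2=O P3=I  mem[L6]=89
9. P1: load  L6  bus=[BusRd]  L6: P0=S P1=S P2=O P3=I  mem[L6]=89

invalidations = 1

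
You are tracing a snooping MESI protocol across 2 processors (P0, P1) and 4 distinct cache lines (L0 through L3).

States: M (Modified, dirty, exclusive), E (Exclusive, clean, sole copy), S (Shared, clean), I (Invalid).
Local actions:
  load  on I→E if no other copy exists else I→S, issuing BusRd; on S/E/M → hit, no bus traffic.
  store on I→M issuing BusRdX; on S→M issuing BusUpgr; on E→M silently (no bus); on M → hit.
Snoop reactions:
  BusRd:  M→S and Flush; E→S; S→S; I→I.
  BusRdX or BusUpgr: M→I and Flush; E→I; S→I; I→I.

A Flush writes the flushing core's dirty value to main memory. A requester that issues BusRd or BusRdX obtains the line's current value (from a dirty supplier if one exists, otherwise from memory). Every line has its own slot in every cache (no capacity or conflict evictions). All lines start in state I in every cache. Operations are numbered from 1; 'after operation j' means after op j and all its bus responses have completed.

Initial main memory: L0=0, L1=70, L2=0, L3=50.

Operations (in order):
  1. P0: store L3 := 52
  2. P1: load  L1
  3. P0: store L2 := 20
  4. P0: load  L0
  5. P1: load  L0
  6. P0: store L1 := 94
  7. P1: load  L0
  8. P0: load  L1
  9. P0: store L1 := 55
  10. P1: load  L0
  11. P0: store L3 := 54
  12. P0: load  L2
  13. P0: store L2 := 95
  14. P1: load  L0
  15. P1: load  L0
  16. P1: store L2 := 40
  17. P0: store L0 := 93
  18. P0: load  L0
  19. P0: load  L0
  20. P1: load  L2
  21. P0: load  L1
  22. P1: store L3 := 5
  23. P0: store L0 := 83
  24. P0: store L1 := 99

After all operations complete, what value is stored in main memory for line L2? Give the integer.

memory[L2] = 95

[1] P0: store L3 := 52 | P0:M(52), P1:I | bus: BusRdX
[2] P1: load  L1 | P0:I, P1:E(70) | bus: BusRd
[3] P0: store L2 := 20 | P0:M(20), P1:I | bus: BusRdX
[4] P0: load  L0 | P0:E(0), P1:I | bus: BusRd
[5] P1: load  L0 | P0:S(0), P1:S(0) | bus: BusRd
[6] P0: store L1 := 94 | P0:M(94), P1:I | bus: BusRdX
[7] P1: load  L0 | P0:S(0), P1:S(0) | bus: none
[8] P0: load  L1 | P0:M(94), P1:I | bus: none
[9] P0: store L1 := 55 | P0:M(55), P1:I | bus: none
[10] P1: load  L0 | P0:S(0), P1:S(0) | bus: none
[11] P0: store L3 := 54 | P0:M(54), P1:I | bus: none
[12] P0: load  L2 | P0:M(20), P1:I | bus: none
[13] P0: store L2 := 95 | P0:M(95), P1:I | bus: none
[14] P1: load  L0 | P0:S(0), P1:S(0) | bus: none
[15] P1: load  L0 | P0:S(0), P1:S(0) | bus: none
[16] P1: store L2 := 40 | P0:I, P1:M(40) | bus: BusRdX,Flush
[17] P0: store L0 := 93 | P0:M(93), P1:I | bus: BusUpgr
[18] P0: load  L0 | P0:M(93), P1:I | bus: none
[19] P0: load  L0 | P0:M(93), P1:I | bus: none
[20] P1: load  L2 | P0:I, P1:M(40) | bus: none
[21] P0: load  L1 | P0:M(55), P1:I | bus: none
[22] P1: store L3 := 5 | P0:I, P1:M(5) | bus: BusRdX,Flush
[23] P0: store L0 := 83 | P0:M(83), P1:I | bus: none
[24] P0: store L1 := 99 | P0:M(99), P1:I | bus: none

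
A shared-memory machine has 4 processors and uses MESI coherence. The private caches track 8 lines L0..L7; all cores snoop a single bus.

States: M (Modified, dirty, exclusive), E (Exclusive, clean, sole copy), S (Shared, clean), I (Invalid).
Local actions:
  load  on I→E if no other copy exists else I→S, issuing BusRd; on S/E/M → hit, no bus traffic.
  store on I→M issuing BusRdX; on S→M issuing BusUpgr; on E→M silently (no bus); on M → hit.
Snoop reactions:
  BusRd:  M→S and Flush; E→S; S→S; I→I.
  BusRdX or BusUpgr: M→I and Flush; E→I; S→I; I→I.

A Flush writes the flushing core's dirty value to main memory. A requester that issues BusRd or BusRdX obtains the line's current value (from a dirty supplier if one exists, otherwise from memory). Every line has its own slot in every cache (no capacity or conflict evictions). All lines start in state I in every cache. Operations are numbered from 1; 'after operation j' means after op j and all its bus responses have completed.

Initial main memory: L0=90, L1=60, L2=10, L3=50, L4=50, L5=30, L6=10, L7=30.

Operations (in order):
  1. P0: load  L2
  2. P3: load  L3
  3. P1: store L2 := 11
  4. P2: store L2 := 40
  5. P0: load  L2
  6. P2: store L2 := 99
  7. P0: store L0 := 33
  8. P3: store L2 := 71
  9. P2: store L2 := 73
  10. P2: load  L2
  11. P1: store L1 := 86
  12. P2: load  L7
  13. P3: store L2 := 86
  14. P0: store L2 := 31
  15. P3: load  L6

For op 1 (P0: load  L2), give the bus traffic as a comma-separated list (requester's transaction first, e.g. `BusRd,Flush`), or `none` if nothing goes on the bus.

bus = BusRd

step 1: P0: load  L2  ⟶  EIII  (L2)  txn=BusRd  M[L2]=10
step 2: P3: load  L3  ⟶  IIIE  (L3)  txn=BusRd  M[L3]=50
step 3: P1: store L2 := 11  ⟶  IMII  (L2)  txn=BusRdX  M[L2]=10
step 4: P2: store L2 := 40  ⟶  IIMI  (L2)  txn=BusRdX+Flush  M[L2]=11
step 5: P0: load  L2  ⟶  SISI  (L2)  txn=BusRd+Flush  M[L2]=40
step 6: P2: store L2 := 99  ⟶  IIMI  (L2)  txn=BusUpgr  M[L2]=40
step 7: P0: store L0 := 33  ⟶  MIII  (L0)  txn=BusRdX  M[L0]=90
step 8: P3: store L2 := 71  ⟶  IIIM  (L2)  txn=BusRdX+Flush  M[L2]=99
step 9: P2: store L2 := 73  ⟶  IIMI  (L2)  txn=BusRdX+Flush  M[L2]=71
step 10: P2: load  L2  ⟶  IIMI  (L2)  txn=∅  M[L2]=71
step 11: P1: store L1 := 86  ⟶  IMII  (L1)  txn=BusRdX  M[L1]=60
step 12: P2: load  L7  ⟶  IIEI  (L7)  txn=BusRd  M[L7]=30
step 13: P3: store L2 := 86  ⟶  IIIM  (L2)  txn=BusRdX+Flush  M[L2]=73
step 14: P0: store L2 := 31  ⟶  MIII  (L2)  txn=BusRdX+Flush  M[L2]=86
step 15: P3: load  L6  ⟶  IIIE  (L6)  txn=BusRd  M[L6]=10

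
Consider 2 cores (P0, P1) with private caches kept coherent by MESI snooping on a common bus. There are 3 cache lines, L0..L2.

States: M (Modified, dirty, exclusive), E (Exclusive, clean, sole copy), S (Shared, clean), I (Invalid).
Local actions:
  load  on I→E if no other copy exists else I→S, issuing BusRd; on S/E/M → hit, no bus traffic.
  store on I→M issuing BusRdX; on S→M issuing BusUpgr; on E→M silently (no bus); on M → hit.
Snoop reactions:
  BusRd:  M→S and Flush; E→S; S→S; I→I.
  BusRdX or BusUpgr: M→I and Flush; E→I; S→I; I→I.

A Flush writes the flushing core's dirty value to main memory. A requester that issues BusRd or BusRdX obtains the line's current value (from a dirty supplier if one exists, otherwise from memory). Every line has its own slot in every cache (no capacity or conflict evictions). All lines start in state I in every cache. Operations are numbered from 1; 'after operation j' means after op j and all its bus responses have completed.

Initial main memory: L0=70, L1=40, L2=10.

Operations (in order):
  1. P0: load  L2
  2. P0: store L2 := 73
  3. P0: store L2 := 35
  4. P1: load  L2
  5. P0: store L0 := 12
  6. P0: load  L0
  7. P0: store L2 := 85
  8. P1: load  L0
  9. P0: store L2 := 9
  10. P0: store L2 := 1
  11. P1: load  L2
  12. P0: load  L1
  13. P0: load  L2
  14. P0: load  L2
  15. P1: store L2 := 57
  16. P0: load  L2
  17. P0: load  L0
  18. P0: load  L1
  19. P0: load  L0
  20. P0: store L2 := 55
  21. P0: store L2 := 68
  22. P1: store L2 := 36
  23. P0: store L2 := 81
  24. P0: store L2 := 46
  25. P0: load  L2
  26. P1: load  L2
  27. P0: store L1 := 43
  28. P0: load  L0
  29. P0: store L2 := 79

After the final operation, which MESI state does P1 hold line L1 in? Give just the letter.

1. P0: load  L2  bus=[BusRd]  L2: P0=E P1=I  mem[L2]=10
2. P0: store L2 := 73  bus=[-]  L2: P0=M P1=I  mem[L2]=10
3. P0: store L2 := 35  bus=[-]  L2: P0=M P1=I  mem[L2]=10
4. P1: load  L2  bus=[BusRd,Flush]  L2: P0=S P1=S  mem[L2]=35
5. P0: store L0 := 12  bus=[BusRdX]  L0: P0=M P1=I  mem[L0]=70
6. P0: load  L0  bus=[-]  L0: P0=M P1=I  mem[L0]=70
7. P0: store L2 := 85  bus=[BusUpgr]  L2: P0=M P1=I  mem[L2]=35
8. P1: load  L0  bus=[BusRd,Flush]  L0: P0=S P1=S  mem[L0]=12
9. P0: store L2 := 9  bus=[-]  L2: P0=M P1=I  mem[L2]=35
10. P0: store L2 := 1  bus=[-]  L2: P0=M P1=I  mem[L2]=35
11. P1: load  L2  bus=[BusRd,Flush]  L2: P0=S P1=S  mem[L2]=1
12. P0: load  L1  bus=[BusRd]  L1: P0=E P1=I  mem[L1]=40
13. P0: load  L2  bus=[-]  L2: P0=S P1=S  mem[L2]=1
14. P0: load  L2  bus=[-]  L2: P0=S P1=S  mem[L2]=1
15. P1: store L2 := 57  bus=[BusUpgr]  L2: P0=I P1=M  mem[L2]=1
16. P0: load  L2  bus=[BusRd,Flush]  L2: P0=S P1=S  mem[L2]=57
17. P0: load  L0  bus=[-]  L0: P0=S P1=S  mem[L0]=12
18. P0: load  L1  bus=[-]  L1: P0=E P1=I  mem[L1]=40
19. P0: load  L0  bus=[-]  L0: P0=S P1=S  mem[L0]=12
20. P0: store L2 := 55  bus=[BusUpgr]  L2: P0=M P1=I  mem[L2]=57
21. P0: store L2 := 68  bus=[-]  L2: P0=M P1=I  mem[L2]=57
22. P1: store L2 := 36  bus=[BusRdX,Flush]  L2: P0=I P1=M  mem[L2]=68
23. P0: store L2 := 81  bus=[BusRdX,Flush]  L2: P0=M P1=I  mem[L2]=36
24. P0: store L2 := 46  bus=[-]  L2: P0=M P1=I  mem[L2]=36
25. P0: load  L2  bus=[-]  L2: P0=M P1=I  mem[L2]=36
26. P1: load  L2  bus=[BusRd,Flush]  L2: P0=S P1=S  mem[L2]=46
27. P0: store L1 := 43  bus=[-]  L1: P0=M P1=I  mem[L1]=40
28. P0: load  L0  bus=[-]  L0: P0=S P1=S  mem[L0]=12
29. P0: store L2 := 79  bus=[BusUpgr]  L2: P0=M P1=I  mem[L2]=46

state = I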